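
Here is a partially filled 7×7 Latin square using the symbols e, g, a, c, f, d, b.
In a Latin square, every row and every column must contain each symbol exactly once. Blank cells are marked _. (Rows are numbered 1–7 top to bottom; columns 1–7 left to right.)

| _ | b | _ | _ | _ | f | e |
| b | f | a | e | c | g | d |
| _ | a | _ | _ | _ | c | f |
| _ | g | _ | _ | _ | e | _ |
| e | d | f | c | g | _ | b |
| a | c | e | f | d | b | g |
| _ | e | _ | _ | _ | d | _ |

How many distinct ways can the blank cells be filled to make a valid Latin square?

Row 1, column 1: eliminating its row and column leaves {g, c, d}.
Row 1, column 3: eliminating its row and column leaves {g, c, d}.
Row 1, column 4: eliminating its row and column leaves {g, a, d}.
Row 1, column 5: eliminating its row and column leaves {a}.
Row 3, column 1: eliminating its row and column leaves {g, d}.
Row 3, column 3: eliminating its row and column leaves {g, d, b}.
Row 3, column 4: eliminating its row and column leaves {g, d, b}.
Row 3, column 5: eliminating its row and column leaves {e, b}.
Row 4, column 1: eliminating its row and column leaves {c, f, d}.
Row 4, column 3: eliminating its row and column leaves {c, d, b}.
Row 4, column 4: eliminating its row and column leaves {a, d, b}.
Row 4, column 5: eliminating its row and column leaves {a, f, b}.
Row 4, column 7: eliminating its row and column leaves {a, c}.
Row 5, column 6: eliminating its row and column leaves {a}.
Row 7, column 1: eliminating its row and column leaves {g, c, f}.
Row 7, column 3: eliminating its row and column leaves {g, c, b}.
Row 7, column 4: eliminating its row and column leaves {g, a, b}.
Row 7, column 5: eliminating its row and column leaves {a, f, b}.
Row 7, column 7: eliminating its row and column leaves {a, c}.
Enumerating the assignments across these blanks that avoid any row or column repeat gives 10 completions.

10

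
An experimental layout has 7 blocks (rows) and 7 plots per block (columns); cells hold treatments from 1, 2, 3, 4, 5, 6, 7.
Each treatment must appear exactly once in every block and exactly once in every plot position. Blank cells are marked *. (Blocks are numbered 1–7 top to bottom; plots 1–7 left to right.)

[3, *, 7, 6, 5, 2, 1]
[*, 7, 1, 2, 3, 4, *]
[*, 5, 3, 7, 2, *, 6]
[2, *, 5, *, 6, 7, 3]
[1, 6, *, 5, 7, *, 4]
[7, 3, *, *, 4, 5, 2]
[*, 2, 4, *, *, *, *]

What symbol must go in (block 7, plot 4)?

3

Block 1, plot 2: block 1 has {1, 2, 3, 5, 6, 7} and plot 2 has {2, 3, 5, 6, 7}, leaving only 4.
Block 2, plot 7: block 2 has {1, 2, 3, 4, 7} and plot 7 has {1, 2, 3, 4, 6}, leaving only 5.
Block 2, plot 1: block 2 has {1, 2, 3, 4, 5, 7} and plot 1 has {1, 2, 3, 7}, leaving only 6.
Block 3, plot 1: block 3 has {2, 3, 5, 6, 7} and plot 1 has {1, 2, 3, 6, 7}, leaving only 4.
Block 3, plot 6: block 3 has {2, 3, 4, 5, 6, 7} and plot 6 has {2, 4, 5, 7}, leaving only 1.
Block 4, plot 2: block 4 has {2, 3, 5, 6, 7} and plot 2 has {2, 3, 4, 5, 6, 7}, leaving only 1.
Block 4, plot 4: block 4 has {1, 2, 3, 5, 6, 7} and plot 4 has {2, 5, 6, 7}, leaving only 4.
Block 5, plot 3: block 5 has {1, 4, 5, 6, 7} and plot 3 has {1, 3, 4, 5, 7}, leaving only 2.
Block 5, plot 6: block 5 has {1, 2, 4, 5, 6, 7} and plot 6 has {1, 2, 4, 5, 7}, leaving only 3.
Block 6, plot 3: block 6 has {2, 3, 4, 5, 7} and plot 3 has {1, 2, 3, 4, 5, 7}, leaving only 6.
Block 6, plot 4: block 6 has {2, 3, 4, 5, 6, 7} and plot 4 has {2, 4, 5, 6, 7}, leaving only 1.
Block 7 already has {2, 4} and plot 4 already has {1, 2, 4, 5, 6, 7}, so block 7, plot 4 must be 3.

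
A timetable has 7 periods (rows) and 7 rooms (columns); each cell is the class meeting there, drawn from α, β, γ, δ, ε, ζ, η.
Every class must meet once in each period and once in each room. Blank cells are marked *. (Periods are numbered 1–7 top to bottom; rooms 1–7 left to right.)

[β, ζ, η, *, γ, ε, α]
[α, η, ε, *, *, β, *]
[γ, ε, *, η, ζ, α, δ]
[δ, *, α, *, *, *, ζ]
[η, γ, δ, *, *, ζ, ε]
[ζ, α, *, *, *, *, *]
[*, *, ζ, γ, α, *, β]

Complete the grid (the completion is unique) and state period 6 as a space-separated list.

ζ α γ β ε δ η

Period 1, room 4: period 1 has {α, β, γ, ε, ζ, η} and room 4 has {γ, η}, leaving only δ.
Period 2, room 4: period 2 has {α, β, ε, η} and room 4 has {γ, δ, η}, leaving only ζ.
Period 2, room 5: period 2 has {α, β, ε, ζ, η} and room 5 has {α, γ, ζ}, leaving only δ.
Period 2, room 7: period 2 has {α, β, δ, ε, ζ, η} and room 7 has {α, β, δ, ε, ζ}, leaving only γ.
Period 6, room 7: period 6 has {α, ζ} and room 7 has {α, β, γ, δ, ε, ζ}, leaving only η.
Period 3, room 3: period 3 has {α, γ, δ, ε, ζ, η} and room 3 has {α, δ, ε, ζ, η}, leaving only β.
Period 6, room 3: period 6 has {α, ζ, η} and room 3 has {α, β, δ, ε, ζ, η}, leaving only γ.
Period 6, room 6: period 6 has {α, γ, ζ, η} and room 6 has {α, β, ε, ζ}, leaving only δ.
Period 4, room 2: period 4 has {α, δ, ζ} and room 2 has {α, γ, ε, ζ, η}, leaving only β.
Period 4, room 4: period 4 has {α, β, δ, ζ} and room 4 has {γ, δ, ζ, η}, leaving only ε.
Period 6, room 4: period 6 has {α, γ, δ, ζ, η} and room 4 has {γ, δ, ε, ζ, η}, leaving only β.
Period 6, room 5: period 6 has {α, β, γ, δ, ζ, η} and room 5 has {α, γ, δ, ζ}, leaving only ε.
So period 6 reads: ζ α γ β ε δ η.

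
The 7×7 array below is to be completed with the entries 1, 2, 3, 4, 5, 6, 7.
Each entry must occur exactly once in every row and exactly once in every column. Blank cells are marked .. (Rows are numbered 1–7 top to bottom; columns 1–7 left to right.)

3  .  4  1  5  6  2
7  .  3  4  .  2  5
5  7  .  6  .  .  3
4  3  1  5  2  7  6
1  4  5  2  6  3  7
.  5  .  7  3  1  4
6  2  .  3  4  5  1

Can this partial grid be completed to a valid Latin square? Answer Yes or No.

Row 1, column 2: row 1 together with column 2 already contain {1, 2, 3, 4, 5, 6, 7} — every symbol — so nothing can go there. The grid has no valid completion.

No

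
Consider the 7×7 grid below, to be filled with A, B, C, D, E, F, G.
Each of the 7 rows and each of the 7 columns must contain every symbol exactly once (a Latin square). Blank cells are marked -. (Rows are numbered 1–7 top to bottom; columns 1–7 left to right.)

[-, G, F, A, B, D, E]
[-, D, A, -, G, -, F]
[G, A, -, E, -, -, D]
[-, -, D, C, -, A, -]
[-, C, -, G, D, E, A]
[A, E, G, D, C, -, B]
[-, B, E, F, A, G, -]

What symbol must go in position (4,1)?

B

Row 1, column 1: row 1 has {A, B, D, E, F, G} and column 1 has {A, G}, leaving only C.
Row 2, column 4: row 2 has {A, D, F, G} and column 4 has {A, C, D, E, F, G}, leaving only B.
Row 2, column 1: row 2 has {A, B, D, F, G} and column 1 has {A, C, G}, leaving only E.
Row 2, column 6: row 2 has {A, B, D, E, F, G} and column 6 has {A, D, E, G}, leaving only C.
Row 3, column 5: row 3 has {A, D, E, G} and column 5 has {A, B, C, D, G}, leaving only F.
Row 3, column 6: row 3 has {A, D, E, F, G} and column 6 has {A, C, D, E, G}, leaving only B.
Row 3, column 3: row 3 has {A, B, D, E, F, G} and column 3 has {A, D, E, F, G}, leaving only C.
Row 4, column 2: row 4 has {A, C, D} and column 2 has {A, B, C, D, E, G}, leaving only F.
Row 4 already has {A, C, D, F} and column 1 already has {A, C, E, G}, so row 4, column 1 must be B.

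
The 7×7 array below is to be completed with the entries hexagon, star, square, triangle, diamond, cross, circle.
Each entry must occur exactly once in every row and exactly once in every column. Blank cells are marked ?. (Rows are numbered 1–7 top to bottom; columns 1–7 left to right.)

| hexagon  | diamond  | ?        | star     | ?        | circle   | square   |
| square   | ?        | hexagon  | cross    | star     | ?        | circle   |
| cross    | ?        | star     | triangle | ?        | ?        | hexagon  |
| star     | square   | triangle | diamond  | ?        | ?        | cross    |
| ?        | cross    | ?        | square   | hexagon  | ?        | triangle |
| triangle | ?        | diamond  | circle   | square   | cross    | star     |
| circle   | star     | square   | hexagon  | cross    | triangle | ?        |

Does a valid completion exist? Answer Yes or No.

No row or column among the givens repeats a symbol, and propagating forced cells runs into no contradiction.
One valid completion exists (for instance, hexagon diamond cross star triangle circle square / square triangle hexagon cross star diamond circle / cross circle star triangle diamond square hexagon / star square triangle diamond circle hexagon cross / diamond cross circle square hexagon star triangle / triangle hexagon diamond circle square cross star / circle star square hexagon cross triangle diamond).

Yes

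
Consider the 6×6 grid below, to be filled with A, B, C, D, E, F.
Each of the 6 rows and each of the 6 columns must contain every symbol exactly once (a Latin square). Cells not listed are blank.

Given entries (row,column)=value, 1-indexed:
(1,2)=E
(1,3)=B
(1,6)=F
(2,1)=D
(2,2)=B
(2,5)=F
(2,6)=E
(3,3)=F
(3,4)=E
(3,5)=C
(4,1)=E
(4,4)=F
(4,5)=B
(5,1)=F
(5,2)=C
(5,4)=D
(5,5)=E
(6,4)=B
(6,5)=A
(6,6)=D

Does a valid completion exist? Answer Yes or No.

Yes

No row or column among the givens repeats a symbol, and propagating forced cells runs into no contradiction.
One valid completion exists (for instance, A E B C D F / D B C A F E / B D F E C A / E A D F B C / F C A D E B / C F E B A D).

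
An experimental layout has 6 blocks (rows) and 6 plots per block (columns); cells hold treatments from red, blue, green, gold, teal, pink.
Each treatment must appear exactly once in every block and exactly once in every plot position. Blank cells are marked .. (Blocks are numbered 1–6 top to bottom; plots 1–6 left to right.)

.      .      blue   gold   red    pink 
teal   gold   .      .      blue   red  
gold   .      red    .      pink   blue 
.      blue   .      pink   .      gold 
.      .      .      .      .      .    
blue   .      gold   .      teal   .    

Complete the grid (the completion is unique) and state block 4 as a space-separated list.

Block 4, plot 5: block 4 has {blue, gold, pink} and plot 5 has {red, blue, teal, pink}, leaving only green.
Block 4, plot 1: block 4 has {blue, green, gold, pink} and plot 1 has {blue, gold, teal}, leaving only red.
Block 4, plot 3: block 4 has {red, blue, green, gold, pink} and plot 3 has {red, blue, gold}, leaving only teal.
So block 4 reads: red blue teal pink green gold.

red blue teal pink green gold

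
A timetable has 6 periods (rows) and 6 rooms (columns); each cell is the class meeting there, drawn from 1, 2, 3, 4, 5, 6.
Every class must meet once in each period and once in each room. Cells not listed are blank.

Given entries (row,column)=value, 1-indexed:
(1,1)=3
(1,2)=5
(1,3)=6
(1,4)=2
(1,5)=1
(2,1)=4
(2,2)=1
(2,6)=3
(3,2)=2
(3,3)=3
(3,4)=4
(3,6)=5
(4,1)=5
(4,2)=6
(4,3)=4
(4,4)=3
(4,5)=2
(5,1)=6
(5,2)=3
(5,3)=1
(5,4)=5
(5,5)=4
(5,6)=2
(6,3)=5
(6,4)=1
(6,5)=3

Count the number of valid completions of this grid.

Period 1, room 6: eliminating its period and room leaves {4}.
Period 2, room 3: eliminating its period and room leaves {2}.
Period 2, room 4: eliminating its period and room leaves {6}.
Period 2, room 5: eliminating its period and room leaves {5, 6}.
Period 3, room 1: eliminating its period and room leaves {1}.
Period 3, room 5: eliminating its period and room leaves {6}.
Period 4, room 6: eliminating its period and room leaves {1}.
Period 6, room 1: eliminating its period and room leaves {2}.
Period 6, room 2: eliminating its period and room leaves {4}.
Period 6, room 6: eliminating its period and room leaves {4, 6}.
Only one assignment across all blanks avoids any period or room repeat, giving 1 completion.

1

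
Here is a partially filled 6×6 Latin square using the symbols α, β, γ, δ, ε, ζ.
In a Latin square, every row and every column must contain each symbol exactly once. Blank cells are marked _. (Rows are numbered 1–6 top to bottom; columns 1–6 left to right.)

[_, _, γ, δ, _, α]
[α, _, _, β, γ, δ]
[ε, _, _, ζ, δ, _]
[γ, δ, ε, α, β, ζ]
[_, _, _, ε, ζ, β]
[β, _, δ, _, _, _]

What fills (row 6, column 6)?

ε

Row 1, column 1: row 1 has {α, γ, δ} and column 1 has {α, β, γ, ε}, leaving only ζ.
Row 1, column 5: row 1 has {α, γ, δ, ζ} and column 5 has {β, γ, δ, ζ}, leaving only ε.
Row 1, column 2: row 1 has {α, γ, δ, ε, ζ} and column 2 has {δ}, leaving only β.
Row 2, column 3: row 2 has {α, β, γ, δ} and column 3 has {γ, δ, ε}, leaving only ζ.
Row 2, column 2: row 2 has {α, β, γ, δ, ζ} and column 2 has {β, δ}, leaving only ε.
Row 3, column 6: row 3 has {δ, ε, ζ} and column 6 has {α, β, δ, ζ}, leaving only γ.
Row 6 already has {β, δ} and column 6 already has {α, β, γ, δ, ζ}, so row 6, column 6 must be ε.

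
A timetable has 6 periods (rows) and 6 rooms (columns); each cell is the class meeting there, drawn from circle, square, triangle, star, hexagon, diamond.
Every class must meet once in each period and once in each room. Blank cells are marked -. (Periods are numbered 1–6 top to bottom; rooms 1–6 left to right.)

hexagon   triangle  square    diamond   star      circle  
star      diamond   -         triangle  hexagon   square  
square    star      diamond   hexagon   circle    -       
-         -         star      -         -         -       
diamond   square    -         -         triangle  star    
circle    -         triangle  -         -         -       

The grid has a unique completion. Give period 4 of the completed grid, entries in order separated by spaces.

triangle circle star square diamond hexagon

Period 4, room 1: period 4 has {star} and room 1 has {circle, square, star, hexagon, diamond}, leaving only triangle.
Period 2, room 3: period 2 has {square, triangle, star, hexagon, diamond} and room 3 has {square, triangle, star, diamond}, leaving only circle.
Period 3, room 6: period 3 has {circle, square, star, hexagon, diamond} and room 6 has {circle, square, star}, leaving only triangle.
Period 5, room 3: period 5 has {square, triangle, star, diamond} and room 3 has {circle, square, triangle, star, diamond}, leaving only hexagon.
Period 5, room 4: period 5 has {square, triangle, star, hexagon, diamond} and room 4 has {triangle, hexagon, diamond}, leaving only circle.
Period 4, room 4: period 4 has {triangle, star} and room 4 has {circle, triangle, hexagon, diamond}, leaving only square.
Period 4, room 5: period 4 has {square, triangle, star} and room 5 has {circle, triangle, star, hexagon}, leaving only diamond.
Period 4, room 6: period 4 has {square, triangle, star, diamond} and room 6 has {circle, square, triangle, star}, leaving only hexagon.
Period 4, room 2: period 4 has {square, triangle, star, hexagon, diamond} and room 2 has {square, triangle, star, diamond}, leaving only circle.
So period 4 reads: triangle circle star square diamond hexagon.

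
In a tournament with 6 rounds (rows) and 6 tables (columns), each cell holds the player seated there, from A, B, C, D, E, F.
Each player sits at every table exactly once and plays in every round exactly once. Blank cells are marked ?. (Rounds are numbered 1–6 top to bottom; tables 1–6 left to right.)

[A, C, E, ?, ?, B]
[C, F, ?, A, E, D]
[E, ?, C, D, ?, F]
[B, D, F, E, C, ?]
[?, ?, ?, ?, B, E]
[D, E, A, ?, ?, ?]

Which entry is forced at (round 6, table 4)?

B

Round 1, table 4: round 1 has {A, B, C, E} and table 4 has {A, D, E}, leaving only F.
Round 1, table 5: round 1 has {A, B, C, E, F} and table 5 has {B, C, E}, leaving only D.
Round 2, table 3: round 2 has {A, C, D, E, F} and table 3 has {A, C, E, F}, leaving only B.
Round 3, table 5: round 3 has {C, D, E, F} and table 5 has {B, C, D, E}, leaving only A.
Round 3, table 2: round 3 has {A, C, D, E, F} and table 2 has {C, D, E, F}, leaving only B.
Round 4, table 6: round 4 has {B, C, D, E, F} and table 6 has {B, D, E, F}, leaving only A.
Round 5, table 1: round 5 has {B, E} and table 1 has {A, B, C, D, E}, leaving only F.
Round 5, table 2: round 5 has {B, E, F} and table 2 has {B, C, D, E, F}, leaving only A.
Round 5, table 3: round 5 has {A, B, E, F} and table 3 has {A, B, C, E, F}, leaving only D.
Round 5, table 4: round 5 has {A, B, D, E, F} and table 4 has {A, D, E, F}, leaving only C.
Round 6 already has {A, D, E} and table 4 already has {A, C, D, E, F}, so round 6, table 4 must be B.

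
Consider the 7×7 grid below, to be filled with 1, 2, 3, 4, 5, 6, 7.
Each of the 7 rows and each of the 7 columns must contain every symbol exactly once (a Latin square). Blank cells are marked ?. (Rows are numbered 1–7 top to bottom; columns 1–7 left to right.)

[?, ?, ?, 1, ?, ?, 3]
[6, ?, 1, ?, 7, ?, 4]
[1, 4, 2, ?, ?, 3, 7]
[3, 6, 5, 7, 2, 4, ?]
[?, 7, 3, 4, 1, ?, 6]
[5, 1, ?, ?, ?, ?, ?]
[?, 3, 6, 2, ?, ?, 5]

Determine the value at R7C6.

Row 4, column 7: row 4 has {2, 3, 4, 5, 6, 7} and column 7 has {3, 4, 5, 6, 7}, leaving only 1.
Row 5, column 1: row 5 has {1, 3, 4, 6, 7} and column 1 has {1, 3, 5, 6}, leaving only 2.
Row 5, column 6: row 5 has {1, 2, 3, 4, 6, 7} and column 6 has {3, 4}, leaving only 5.
Row 2, column 6: row 2 has {1, 4, 6, 7} and column 6 has {3, 4, 5}, leaving only 2.
Row 2, column 2: row 2 has {1, 2, 4, 6, 7} and column 2 has {1, 3, 4, 6, 7}, leaving only 5.
Row 1, column 2: row 1 has {1, 3} and column 2 has {1, 3, 4, 5, 6, 7}, leaving only 2.
Row 2, column 4: row 2 has {1, 2, 4, 5, 6, 7} and column 4 has {1, 2, 4, 7}, leaving only 3.
Row 6, column 4: row 6 has {1, 5} and column 4 has {1, 2, 3, 4, 7}, leaving only 6.
Row 3, column 4: row 3 has {1, 2, 3, 4, 7} and column 4 has {1, 2, 3, 4, 6, 7}, leaving only 5.
Row 3, column 5: row 3 has {1, 2, 3, 4, 5, 7} and column 5 has {1, 2, 7}, leaving only 6.
Row 6, column 6: row 6 has {1, 5, 6} and column 6 has {2, 3, 4, 5}, leaving only 7.
Row 7 already has {2, 3, 5, 6} and column 6 already has {2, 3, 4, 5, 7}, so row 7, column 6 must be 1.

1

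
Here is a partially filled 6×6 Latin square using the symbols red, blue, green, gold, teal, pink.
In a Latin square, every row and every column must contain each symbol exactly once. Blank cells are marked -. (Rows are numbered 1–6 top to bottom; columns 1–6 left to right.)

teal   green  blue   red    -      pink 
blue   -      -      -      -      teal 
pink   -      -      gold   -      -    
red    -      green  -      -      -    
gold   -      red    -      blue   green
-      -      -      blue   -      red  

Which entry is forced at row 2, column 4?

Row 1, column 5: row 1 has {red, blue, green, teal, pink} and column 5 has {blue}, leaving only gold.
Row 3, column 3: row 3 has {gold, pink} and column 3 has {red, blue, green}, leaving only teal.
Row 3, column 6: row 3 has {gold, teal, pink} and column 6 has {red, green, teal, pink}, leaving only blue.
Row 3, column 2: row 3 has {blue, gold, teal, pink} and column 2 has {green}, leaving only red.
Row 3, column 5: row 3 has {red, blue, gold, teal, pink} and column 5 has {blue, gold}, leaving only green.
Row 4, column 6: row 4 has {red, green} and column 6 has {red, blue, green, teal, pink}, leaving only gold.
Row 6, column 1: row 6 has {red, blue} and column 1 has {red, blue, gold, teal, pink}, leaving only green.
Row 2, column 4 is narrowed to {green, pink}.
If it were pink, then row 2, column 3 would be left with no valid symbol.
So row 2, column 4 must be green.

green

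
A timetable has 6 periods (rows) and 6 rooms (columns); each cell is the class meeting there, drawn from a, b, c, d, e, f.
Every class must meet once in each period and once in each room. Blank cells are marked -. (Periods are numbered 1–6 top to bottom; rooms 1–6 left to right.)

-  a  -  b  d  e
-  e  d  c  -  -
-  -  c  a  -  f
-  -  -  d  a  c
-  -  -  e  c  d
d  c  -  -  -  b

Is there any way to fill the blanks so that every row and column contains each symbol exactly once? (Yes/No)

No period or room among the givens repeats a symbol, and propagating forced cells runs into no contradiction.
One valid completion exists (for instance, c a f b d e / b e d c f a / e d c a b f / f b e d a c / a f b e c d / d c a f e b).

Yes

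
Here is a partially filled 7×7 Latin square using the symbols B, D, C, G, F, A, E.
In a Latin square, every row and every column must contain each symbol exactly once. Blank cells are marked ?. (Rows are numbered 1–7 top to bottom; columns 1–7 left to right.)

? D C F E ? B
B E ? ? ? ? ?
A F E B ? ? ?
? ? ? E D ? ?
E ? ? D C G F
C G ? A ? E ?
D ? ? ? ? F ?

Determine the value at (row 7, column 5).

A

Row 1, column 1: row 1 has {B, D, C, F, E} and column 1 has {B, D, C, A, E}, leaving only G.
Row 1, column 6: row 1 has {B, D, C, G, F, E} and column 6 has {G, F, E}, leaving only A.
Row 3, column 5: row 3 has {B, F, A, E} and column 5 has {D, C, E}, leaving only G.
Row 4, column 1: row 4 has {D, E} and column 1 has {B, D, C, G, A, E}, leaving only F.
Row 6, column 7: row 6 has {C, G, A, E} and column 7 has {B, F}, leaving only D.
Row 3, column 7: row 3 has {B, G, F, A, E} and column 7 has {B, D, F}, leaving only C.
Row 3, column 6: row 3 has {B, C, G, F, A, E} and column 6 has {G, F, A, E}, leaving only D.
Row 2, column 6: row 2 has {B, E} and column 6 has {D, G, F, A, E}, leaving only C.
Row 2, column 4: row 2 has {B, C, E} and column 4 has {B, D, F, A, E}, leaving only G.
Row 2, column 7: row 2 has {B, C, G, E} and column 7 has {B, D, C, F}, leaving only A.
Row 2, column 5: row 2 has {B, C, G, A, E} and column 5 has {D, C, G, E}, leaving only F.
Row 2, column 3: row 2 has {B, C, G, F, A, E} and column 3 has {C, E}, leaving only D.
Row 4, column 6: row 4 has {D, F, E} and column 6 has {D, C, G, F, A, E}, leaving only B.
Row 4, column 7: row 4 has {B, D, F, E} and column 7 has {B, D, C, F, A}, leaving only G.
Row 4, column 3: row 4 has {B, D, G, F, E} and column 3 has {D, C, E}, leaving only A.
Row 4, column 2: row 4 has {B, D, G, F, A, E} and column 2 has {D, G, F, E}, leaving only C.
Row 5, column 3: row 5 has {D, C, G, F, E} and column 3 has {D, C, A, E}, leaving only B.
Row 5, column 2: row 5 has {B, D, C, G, F, E} and column 2 has {D, C, G, F, E}, leaving only A.
Row 6, column 3: row 6 has {D, C, G, A, E} and column 3 has {B, D, C, A, E}, leaving only F.
Row 6, column 5: row 6 has {D, C, G, F, A, E} and column 5 has {D, C, G, F, E}, leaving only B.
Row 7 already has {D, F} and column 5 already has {B, D, C, G, F, E}, so row 7, column 5 must be A.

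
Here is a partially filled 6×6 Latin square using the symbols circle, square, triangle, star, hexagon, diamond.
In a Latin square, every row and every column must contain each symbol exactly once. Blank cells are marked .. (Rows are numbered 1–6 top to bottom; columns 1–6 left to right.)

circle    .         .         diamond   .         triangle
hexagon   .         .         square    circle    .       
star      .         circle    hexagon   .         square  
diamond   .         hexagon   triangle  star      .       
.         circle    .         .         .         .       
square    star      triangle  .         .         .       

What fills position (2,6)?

Row 4, column 2: row 4 has {triangle, star, hexagon, diamond} and column 2 has {circle, star}, leaving only square.
Row 1, column 2: row 1 has {circle, triangle, diamond} and column 2 has {circle, square, star}, leaving only hexagon.
Row 1, column 5: row 1 has {circle, triangle, hexagon, diamond} and column 5 has {circle, star}, leaving only square.
Row 1, column 3: row 1 has {circle, square, triangle, hexagon, diamond} and column 3 has {circle, triangle, hexagon}, leaving only star.
Row 2, column 3: row 2 has {circle, square, hexagon} and column 3 has {circle, triangle, star, hexagon}, leaving only diamond.
Row 2 already has {circle, square, hexagon, diamond} and column 6 already has {square, triangle}, so row 2, column 6 must be star.

star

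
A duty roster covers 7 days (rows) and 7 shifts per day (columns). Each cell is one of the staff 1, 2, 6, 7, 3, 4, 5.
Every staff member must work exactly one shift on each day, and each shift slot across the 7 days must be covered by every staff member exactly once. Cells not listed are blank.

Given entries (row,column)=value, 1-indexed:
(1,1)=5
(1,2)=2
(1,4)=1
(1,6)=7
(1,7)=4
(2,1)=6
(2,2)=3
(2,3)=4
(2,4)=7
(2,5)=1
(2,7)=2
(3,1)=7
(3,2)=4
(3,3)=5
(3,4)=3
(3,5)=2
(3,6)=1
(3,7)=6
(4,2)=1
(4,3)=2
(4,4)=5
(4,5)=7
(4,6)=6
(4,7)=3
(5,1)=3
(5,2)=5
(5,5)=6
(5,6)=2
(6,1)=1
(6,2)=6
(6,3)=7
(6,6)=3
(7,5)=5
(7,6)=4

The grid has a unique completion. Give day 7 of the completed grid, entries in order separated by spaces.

2 7 3 6 5 4 1

Day 7, shift 1: day 7 has {4, 5} and shift 1 has {1, 6, 7, 3, 5}, leaving only 2.
Day 7, shift 2: day 7 has {2, 4, 5} and shift 2 has {1, 2, 6, 3, 4, 5}, leaving only 7.
Day 7, shift 4: day 7 has {2, 7, 4, 5} and shift 4 has {1, 7, 3, 5}, leaving only 6.
Day 7, shift 7: day 7 has {2, 6, 7, 4, 5} and shift 7 has {2, 6, 3, 4}, leaving only 1.
Day 7, shift 3: day 7 has {1, 2, 6, 7, 4, 5} and shift 3 has {2, 7, 4, 5}, leaving only 3.
So day 7 reads: 2 7 3 6 5 4 1.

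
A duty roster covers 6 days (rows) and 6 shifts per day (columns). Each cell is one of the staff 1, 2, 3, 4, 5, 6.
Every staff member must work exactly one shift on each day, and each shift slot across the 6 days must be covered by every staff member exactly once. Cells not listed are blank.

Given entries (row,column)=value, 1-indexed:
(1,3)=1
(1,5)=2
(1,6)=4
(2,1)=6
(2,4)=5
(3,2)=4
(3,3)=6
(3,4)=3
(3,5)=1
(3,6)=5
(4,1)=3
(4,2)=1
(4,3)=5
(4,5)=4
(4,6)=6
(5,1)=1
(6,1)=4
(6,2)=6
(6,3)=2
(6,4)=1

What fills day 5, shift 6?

2

Day 1, shift 1: day 1 has {1, 2, 4} and shift 1 has {1, 3, 4, 6}, leaving only 5.
Day 1, shift 2: day 1 has {1, 2, 4, 5} and shift 2 has {1, 4, 6}, leaving only 3.
Day 1, shift 4: day 1 has {1, 2, 3, 4, 5} and shift 4 has {1, 3, 5}, leaving only 6.
Day 2, shift 2: day 2 has {5, 6} and shift 2 has {1, 3, 4, 6}, leaving only 2.
Day 2, shift 5: day 2 has {2, 5, 6} and shift 5 has {1, 2, 4}, leaving only 3.
Day 2, shift 3: day 2 has {2, 3, 5, 6} and shift 3 has {1, 2, 5, 6}, leaving only 4.
Day 2, shift 6: day 2 has {2, 3, 4, 5, 6} and shift 6 has {4, 5, 6}, leaving only 1.
Day 3, shift 1: day 3 has {1, 3, 4, 5, 6} and shift 1 has {1, 3, 4, 5, 6}, leaving only 2.
Day 4, shift 4: day 4 has {1, 3, 4, 5, 6} and shift 4 has {1, 3, 5, 6}, leaving only 2.
Day 5, shift 2: day 5 has {1} and shift 2 has {1, 2, 3, 4, 6}, leaving only 5.
Day 5, shift 3: day 5 has {1, 5} and shift 3 has {1, 2, 4, 5, 6}, leaving only 3.
Day 5 already has {1, 3, 5} and shift 6 already has {1, 4, 5, 6}, so day 5, shift 6 must be 2.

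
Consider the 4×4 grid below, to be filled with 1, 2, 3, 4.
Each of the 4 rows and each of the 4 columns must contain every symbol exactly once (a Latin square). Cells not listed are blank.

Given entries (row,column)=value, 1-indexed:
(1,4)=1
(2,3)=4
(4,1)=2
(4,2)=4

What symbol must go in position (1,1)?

Row 4, column 4: row 4 has {2, 4} and column 4 has {1}, leaving only 3.
Row 2, column 4: row 2 has {4} and column 4 has {1, 3}, leaving only 2.
Row 3, column 4: row 3 has {} and column 4 has {1, 2, 3}, leaving only 4.
Row 4, column 3: row 4 has {2, 3, 4} and column 3 has {4}, leaving only 1.
Row 1, column 1 is narrowed to {3, 4}.
If it were 3, then row 1, column 3 would be left with no valid symbol.
So row 1, column 1 must be 4.

4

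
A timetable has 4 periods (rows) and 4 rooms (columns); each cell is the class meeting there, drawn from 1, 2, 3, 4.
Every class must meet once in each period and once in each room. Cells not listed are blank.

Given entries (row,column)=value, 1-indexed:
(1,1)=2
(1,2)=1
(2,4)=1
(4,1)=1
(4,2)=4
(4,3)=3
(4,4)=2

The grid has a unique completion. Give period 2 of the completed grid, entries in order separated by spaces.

Period 1, room 3: period 1 has {1, 2} and room 3 has {3}, leaving only 4.
Period 2, room 3: period 2 has {1} and room 3 has {3, 4}, leaving only 2.
Period 2, room 2: period 2 has {1, 2} and room 2 has {1, 4}, leaving only 3.
Period 2, room 1: period 2 has {1, 2, 3} and room 1 has {1, 2}, leaving only 4.
So period 2 reads: 4 3 2 1.

4 3 2 1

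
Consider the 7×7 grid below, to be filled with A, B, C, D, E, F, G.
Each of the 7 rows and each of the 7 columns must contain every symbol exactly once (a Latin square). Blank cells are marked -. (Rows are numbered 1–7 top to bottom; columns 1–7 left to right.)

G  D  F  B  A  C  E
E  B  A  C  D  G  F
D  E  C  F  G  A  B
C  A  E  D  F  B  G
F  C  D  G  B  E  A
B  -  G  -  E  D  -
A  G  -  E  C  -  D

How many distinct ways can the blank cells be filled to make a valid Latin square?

1

Row 6, column 2: eliminating its row and column leaves {F}.
Row 6, column 4: eliminating its row and column leaves {A}.
Row 6, column 7: eliminating its row and column leaves {C}.
Row 7, column 3: eliminating its row and column leaves {B}.
Row 7, column 6: eliminating its row and column leaves {F}.
Only one assignment across all blanks avoids any row or column repeat, giving 1 completion.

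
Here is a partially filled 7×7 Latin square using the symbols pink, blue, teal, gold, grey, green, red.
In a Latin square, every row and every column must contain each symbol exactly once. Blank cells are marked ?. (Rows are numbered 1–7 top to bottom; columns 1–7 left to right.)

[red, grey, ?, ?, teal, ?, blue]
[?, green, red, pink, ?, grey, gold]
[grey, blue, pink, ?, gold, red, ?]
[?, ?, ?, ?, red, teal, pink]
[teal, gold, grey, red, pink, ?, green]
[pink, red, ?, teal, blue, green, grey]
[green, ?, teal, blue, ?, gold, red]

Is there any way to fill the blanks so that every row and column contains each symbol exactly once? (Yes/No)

No

Row 2, column 5: row 2 together with column 5 already contain {pink, blue, teal, gold, grey, green, red} — every symbol — so nothing can go there. The grid has no valid completion.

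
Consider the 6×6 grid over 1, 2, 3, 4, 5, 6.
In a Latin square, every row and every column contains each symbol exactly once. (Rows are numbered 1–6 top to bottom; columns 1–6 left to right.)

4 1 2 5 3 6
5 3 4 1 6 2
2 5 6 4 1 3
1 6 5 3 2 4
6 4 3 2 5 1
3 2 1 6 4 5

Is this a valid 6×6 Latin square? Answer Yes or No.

Each row is a permutation of the 6 symbols, and so is each column.

Yes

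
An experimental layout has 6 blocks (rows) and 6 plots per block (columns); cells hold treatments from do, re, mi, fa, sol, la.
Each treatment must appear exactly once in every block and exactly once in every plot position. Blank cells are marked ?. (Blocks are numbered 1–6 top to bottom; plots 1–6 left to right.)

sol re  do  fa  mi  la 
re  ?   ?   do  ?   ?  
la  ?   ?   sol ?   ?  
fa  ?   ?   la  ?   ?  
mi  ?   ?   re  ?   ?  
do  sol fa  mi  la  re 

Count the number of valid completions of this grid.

14

Block 2, plot 2: eliminating its block and plot leaves {mi, fa, la}.
Block 2, plot 3: eliminating its block and plot leaves {mi, sol, la}.
Block 2, plot 5: eliminating its block and plot leaves {fa, sol}.
Block 2, plot 6: eliminating its block and plot leaves {mi, fa, sol}.
Block 3, plot 2: eliminating its block and plot leaves {do, mi, fa}.
Block 3, plot 3: eliminating its block and plot leaves {re, mi}.
Block 3, plot 5: eliminating its block and plot leaves {do, re, fa}.
Block 3, plot 6: eliminating its block and plot leaves {do, mi, fa}.
Block 4, plot 2: eliminating its block and plot leaves {do, mi}.
Block 4, plot 3: eliminating its block and plot leaves {re, mi, sol}.
Block 4, plot 5: eliminating its block and plot leaves {do, re, sol}.
Block 4, plot 6: eliminating its block and plot leaves {do, mi, sol}.
Block 5, plot 2: eliminating its block and plot leaves {do, fa, la}.
Block 5, plot 3: eliminating its block and plot leaves {sol, la}.
Block 5, plot 5: eliminating its block and plot leaves {do, fa, sol}.
Block 5, plot 6: eliminating its block and plot leaves {do, fa, sol}.
Enumerating the assignments across these blanks that avoid any block or plot repeat gives 14 completions.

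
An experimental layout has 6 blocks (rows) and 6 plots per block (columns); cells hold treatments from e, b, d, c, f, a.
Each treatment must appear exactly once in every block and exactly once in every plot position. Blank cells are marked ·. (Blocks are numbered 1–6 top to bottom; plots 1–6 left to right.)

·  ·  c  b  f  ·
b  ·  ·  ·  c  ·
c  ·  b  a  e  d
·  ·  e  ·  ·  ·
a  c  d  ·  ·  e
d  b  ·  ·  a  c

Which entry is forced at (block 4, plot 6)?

Block 1, plot 1: block 1 has {b, c, f} and plot 1 has {b, d, c, a}, leaving only e.
Block 1, plot 6: block 1 has {e, b, c, f} and plot 6 has {e, d, c}, leaving only a.
Block 1, plot 2: block 1 has {e, b, c, f, a} and plot 2 has {b, c}, leaving only d.
Block 2, plot 6: block 2 has {b, c} and plot 6 has {e, d, c, a}, leaving only f.
Block 4 already has {e} and plot 6 already has {e, d, c, f, a}, so block 4, plot 6 must be b.

b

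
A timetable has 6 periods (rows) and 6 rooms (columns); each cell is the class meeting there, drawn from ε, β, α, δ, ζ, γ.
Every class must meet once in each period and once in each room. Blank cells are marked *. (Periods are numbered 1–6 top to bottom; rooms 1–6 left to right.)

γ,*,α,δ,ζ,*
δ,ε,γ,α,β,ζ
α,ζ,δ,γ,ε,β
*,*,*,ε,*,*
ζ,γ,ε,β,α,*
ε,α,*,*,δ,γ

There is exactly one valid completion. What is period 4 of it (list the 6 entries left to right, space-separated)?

Period 4, room 1: period 4 has {ε} and room 1 has {ε, α, δ, ζ, γ}, leaving only β.
Period 4, room 2: period 4 has {ε, β} and room 2 has {ε, α, ζ, γ}, leaving only δ.
Period 4, room 3: period 4 has {ε, β, δ} and room 3 has {ε, α, δ, γ}, leaving only ζ.
Period 4, room 5: period 4 has {ε, β, δ, ζ} and room 5 has {ε, β, α, δ, ζ}, leaving only γ.
Period 4, room 6: period 4 has {ε, β, δ, ζ, γ} and room 6 has {β, ζ, γ}, leaving only α.
So period 4 reads: β δ ζ ε γ α.

β δ ζ ε γ α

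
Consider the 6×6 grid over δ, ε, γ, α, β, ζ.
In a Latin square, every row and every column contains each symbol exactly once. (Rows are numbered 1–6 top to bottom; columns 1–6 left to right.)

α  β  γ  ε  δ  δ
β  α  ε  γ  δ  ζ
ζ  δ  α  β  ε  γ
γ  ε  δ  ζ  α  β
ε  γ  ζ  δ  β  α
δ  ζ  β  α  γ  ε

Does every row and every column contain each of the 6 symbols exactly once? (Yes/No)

No

Column 5 contains δ twice (at rows 1 and 2), so it is not a permutation.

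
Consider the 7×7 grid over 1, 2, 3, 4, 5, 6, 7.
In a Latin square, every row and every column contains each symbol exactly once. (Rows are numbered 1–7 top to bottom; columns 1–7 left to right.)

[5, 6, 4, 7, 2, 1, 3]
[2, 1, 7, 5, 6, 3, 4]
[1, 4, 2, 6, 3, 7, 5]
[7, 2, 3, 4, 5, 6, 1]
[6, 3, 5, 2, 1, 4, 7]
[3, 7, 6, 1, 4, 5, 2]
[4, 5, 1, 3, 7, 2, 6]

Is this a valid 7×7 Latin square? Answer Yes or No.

Yes

Each row is a permutation of the 7 symbols, and so is each column.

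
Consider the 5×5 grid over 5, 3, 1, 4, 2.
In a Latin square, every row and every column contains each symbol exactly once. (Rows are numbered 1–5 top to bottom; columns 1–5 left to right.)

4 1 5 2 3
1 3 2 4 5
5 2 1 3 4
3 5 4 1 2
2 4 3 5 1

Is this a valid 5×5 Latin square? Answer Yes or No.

Each row is a permutation of the 5 symbols, and so is each column.

Yes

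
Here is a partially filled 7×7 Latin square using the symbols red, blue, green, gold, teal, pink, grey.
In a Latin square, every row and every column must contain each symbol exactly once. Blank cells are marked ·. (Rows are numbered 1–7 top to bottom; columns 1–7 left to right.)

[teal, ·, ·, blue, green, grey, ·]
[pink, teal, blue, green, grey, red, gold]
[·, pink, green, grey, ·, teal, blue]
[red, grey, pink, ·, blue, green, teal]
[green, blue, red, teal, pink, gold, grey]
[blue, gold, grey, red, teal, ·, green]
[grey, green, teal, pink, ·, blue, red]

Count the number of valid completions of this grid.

Row 1, column 2: eliminating its row and column leaves {red}.
Row 1, column 3: eliminating its row and column leaves {gold}.
Row 1, column 7: eliminating its row and column leaves {pink}.
Row 3, column 1: eliminating its row and column leaves {gold}.
Row 3, column 5: eliminating its row and column leaves {red, gold}.
Row 4, column 4: eliminating its row and column leaves {gold}.
Row 6, column 6: eliminating its row and column leaves {pink}.
Row 7, column 5: eliminating its row and column leaves {gold}.
Only one assignment across all blanks avoids any row or column repeat, giving 1 completion.

1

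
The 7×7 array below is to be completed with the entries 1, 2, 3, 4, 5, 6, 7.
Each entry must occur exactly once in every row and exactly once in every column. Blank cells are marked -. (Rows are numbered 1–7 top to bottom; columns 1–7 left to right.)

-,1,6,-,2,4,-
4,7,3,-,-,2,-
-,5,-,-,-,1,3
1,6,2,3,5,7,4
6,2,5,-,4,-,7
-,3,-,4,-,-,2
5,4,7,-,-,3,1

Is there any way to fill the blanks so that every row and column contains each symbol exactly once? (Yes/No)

No

Row 5, column 6: row 5 together with column 6 already contain {1, 2, 3, 4, 5, 6, 7} — every symbol — so nothing can go there. The grid has no valid completion.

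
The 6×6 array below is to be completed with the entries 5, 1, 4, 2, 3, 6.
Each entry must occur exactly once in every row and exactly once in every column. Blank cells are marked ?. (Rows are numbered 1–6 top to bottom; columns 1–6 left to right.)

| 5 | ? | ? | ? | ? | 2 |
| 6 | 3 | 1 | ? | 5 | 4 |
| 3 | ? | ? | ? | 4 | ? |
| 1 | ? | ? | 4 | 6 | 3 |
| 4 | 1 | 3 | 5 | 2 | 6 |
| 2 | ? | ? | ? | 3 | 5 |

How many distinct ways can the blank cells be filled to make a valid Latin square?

4

Row 1, column 2: eliminating its row and column leaves {4, 6}.
Row 1, column 3: eliminating its row and column leaves {4, 6}.
Row 1, column 4: eliminating its row and column leaves {1, 3, 6}.
Row 1, column 5: eliminating its row and column leaves {1}.
Row 2, column 4: eliminating its row and column leaves {2}.
Row 3, column 2: eliminating its row and column leaves {5, 2, 6}.
Row 3, column 3: eliminating its row and column leaves {5, 2, 6}.
Row 3, column 4: eliminating its row and column leaves {1, 2, 6}.
Row 3, column 6: eliminating its row and column leaves {1}.
Row 4, column 2: eliminating its row and column leaves {5, 2}.
Row 4, column 3: eliminating its row and column leaves {5, 2}.
Row 6, column 2: eliminating its row and column leaves {4, 6}.
Row 6, column 3: eliminating its row and column leaves {4, 6}.
Row 6, column 4: eliminating its row and column leaves {1, 6}.
Enumerating the assignments across these blanks that avoid any row or column repeat gives 4 completions.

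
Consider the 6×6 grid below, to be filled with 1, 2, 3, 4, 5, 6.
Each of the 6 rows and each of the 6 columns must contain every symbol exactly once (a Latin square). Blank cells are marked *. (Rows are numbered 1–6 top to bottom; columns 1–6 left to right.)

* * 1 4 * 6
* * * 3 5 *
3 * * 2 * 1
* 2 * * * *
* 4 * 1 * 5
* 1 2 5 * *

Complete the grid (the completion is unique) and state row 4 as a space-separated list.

Row 4, column 4: row 4 has {2} and column 4 has {1, 2, 3, 4, 5}, leaving only 6.
Row 2, column 2: row 2 has {3, 5} and column 2 has {1, 2, 4}, leaving only 6.
Row 2, column 3: row 2 has {3, 5, 6} and column 3 has {1, 2}, leaving only 4.
Row 2, column 6: row 2 has {3, 4, 5, 6} and column 6 has {1, 5, 6}, leaving only 2.
Row 2, column 1: row 2 has {2, 3, 4, 5, 6} and column 1 has {3}, leaving only 1.
Row 3, column 2: row 3 has {1, 2, 3} and column 2 has {1, 2, 4, 6}, leaving only 5.
Row 1, column 2: row 1 has {1, 4, 6} and column 2 has {1, 2, 4, 5, 6}, leaving only 3.
Row 1, column 5: row 1 has {1, 3, 4, 6} and column 5 has {5}, leaving only 2.
Row 1, column 1: row 1 has {1, 2, 3, 4, 6} and column 1 has {1, 3}, leaving only 5.
Row 4, column 1: row 4 has {2, 6} and column 1 has {1, 3, 5}, leaving only 4.
Row 4, column 6: row 4 has {2, 4, 6} and column 6 has {1, 2, 5, 6}, leaving only 3.
Row 4, column 3: row 4 has {2, 3, 4, 6} and column 3 has {1, 2, 4}, leaving only 5.
Row 4, column 5: row 4 has {2, 3, 4, 5, 6} and column 5 has {2, 5}, leaving only 1.
So row 4 reads: 4 2 5 6 1 3.

4 2 5 6 1 3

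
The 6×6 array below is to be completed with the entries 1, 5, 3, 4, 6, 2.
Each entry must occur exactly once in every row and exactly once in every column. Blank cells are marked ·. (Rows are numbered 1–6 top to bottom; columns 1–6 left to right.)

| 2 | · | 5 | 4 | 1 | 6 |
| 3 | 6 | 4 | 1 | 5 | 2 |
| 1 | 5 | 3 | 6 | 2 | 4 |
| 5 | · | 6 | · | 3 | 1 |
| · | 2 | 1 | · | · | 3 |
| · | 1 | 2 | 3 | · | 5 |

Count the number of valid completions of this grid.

Row 1, column 2: eliminating its row and column leaves {3}.
Row 4, column 2: eliminating its row and column leaves {4}.
Row 4, column 4: eliminating its row and column leaves {2}.
Row 5, column 1: eliminating its row and column leaves {4, 6}.
Row 5, column 4: eliminating its row and column leaves {5}.
Row 5, column 5: eliminating its row and column leaves {4, 6}.
Row 6, column 1: eliminating its row and column leaves {4, 6}.
Row 6, column 5: eliminating its row and column leaves {4, 6}.
Enumerating the assignments across these blanks that avoid any row or column repeat gives 2 completions.

2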